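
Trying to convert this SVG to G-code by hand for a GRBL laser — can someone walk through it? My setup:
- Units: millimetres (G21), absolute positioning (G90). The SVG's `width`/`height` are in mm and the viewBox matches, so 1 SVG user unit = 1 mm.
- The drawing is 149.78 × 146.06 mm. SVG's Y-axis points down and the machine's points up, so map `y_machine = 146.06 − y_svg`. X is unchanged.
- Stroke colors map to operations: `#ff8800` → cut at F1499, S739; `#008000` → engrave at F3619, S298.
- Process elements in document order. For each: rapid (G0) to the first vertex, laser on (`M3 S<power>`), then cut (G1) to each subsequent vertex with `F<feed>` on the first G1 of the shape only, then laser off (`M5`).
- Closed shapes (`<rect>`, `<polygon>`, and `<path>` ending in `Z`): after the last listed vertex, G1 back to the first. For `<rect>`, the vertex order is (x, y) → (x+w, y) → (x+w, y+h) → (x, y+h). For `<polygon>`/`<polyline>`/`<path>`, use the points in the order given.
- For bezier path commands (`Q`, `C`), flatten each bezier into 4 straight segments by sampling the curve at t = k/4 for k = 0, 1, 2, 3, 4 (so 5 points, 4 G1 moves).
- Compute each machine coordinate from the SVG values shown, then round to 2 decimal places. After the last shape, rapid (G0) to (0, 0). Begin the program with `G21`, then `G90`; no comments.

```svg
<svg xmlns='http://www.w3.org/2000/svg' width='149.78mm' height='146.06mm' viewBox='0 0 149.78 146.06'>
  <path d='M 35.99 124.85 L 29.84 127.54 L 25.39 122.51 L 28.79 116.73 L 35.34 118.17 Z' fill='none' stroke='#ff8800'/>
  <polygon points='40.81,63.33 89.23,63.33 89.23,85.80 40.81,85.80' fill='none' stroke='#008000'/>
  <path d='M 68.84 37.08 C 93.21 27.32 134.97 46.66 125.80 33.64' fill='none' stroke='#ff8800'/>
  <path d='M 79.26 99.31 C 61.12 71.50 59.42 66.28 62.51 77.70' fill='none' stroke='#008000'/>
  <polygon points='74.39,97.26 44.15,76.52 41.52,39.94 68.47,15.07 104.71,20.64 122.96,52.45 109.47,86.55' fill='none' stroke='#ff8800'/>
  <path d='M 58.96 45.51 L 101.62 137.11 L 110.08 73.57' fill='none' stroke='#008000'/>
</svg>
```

G21
G90
G0 X35.99 Y21.21
M3 S739
G1 X29.84 Y18.52 F1499
G1 X25.39 Y23.55
G1 X28.79 Y29.33
G1 X35.34 Y27.89
G1 X35.99 Y21.21
M5
G0 X40.81 Y82.73
M3 S298
G1 X89.23 Y82.73 F3619
G1 X89.23 Y60.26
G1 X40.81 Y60.26
G1 X40.81 Y82.73
M5
G0 X68.84 Y108.98
M3 S739
G1 X89.31 Y111.80 F1499
G1 X109.90 Y109.48
G1 X124.20 Y107.76
G1 X125.80 Y112.42
M5
G0 X79.26 Y46.75
M3 S298
G1 X68.56 Y63.46 F3619
G1 X62.92 Y72.27
G1 X61.27 Y73.71
G1 X62.51 Y68.36
M5
G0 X74.39 Y48.80
M3 S739
G1 X44.15 Y69.54 F1499
G1 X41.52 Y106.12
G1 X68.47 Y130.99
G1 X104.71 Y125.42
G1 X122.96 Y93.61
G1 X109.47 Y59.51
G1 X74.39 Y48.80
M5
G0 X58.96 Y100.55
M3 S298
G1 X101.62 Y8.95 F3619
G1 X110.08 Y72.49
M5
G0 X0.00 Y0.00

viewBox `0 0 149.78 146.06` with mm width/height → 1 unit = 1 mm. Flip: y_m = 146.06 − y_svg.

**Shape 1** — `<path>` regular polygon, stroke `#ff8800` → cut (S739, F1499). Machine vertices: (35.99,21.21) → (29.84,18.52) → (25.39,23.55) → (28.79,29.33) → (35.34,27.89) → (35.99,21.21). Closed: final G1 returns to the first vertex.

**Shape 2** — `<polygon>` rectangle, stroke `#008000` → engrave (S298, F3619). Machine vertices: (40.81,82.73) → (89.23,82.73) → (89.23,60.26) → (40.81,60.26) → (40.81,82.73). Closed: final G1 returns to the first vertex.

**Shape 3** — `<path>` cubic bezier, stroke `#ff8800` → cut (S739, F1499). Control points (SVG): P0=(68.84,37.08), P1=(93.21,27.32), P2=(134.97,46.66), P3=(125.80,33.64); sampled at t=k/4. Machine vertices: (68.84,108.98) → (89.31,111.80) → (109.90,109.48) → (124.20,107.76) → (125.80,112.42). Open path.

**Shape 4** — `<path>` cubic bezier, stroke `#008000` → engrave (S298, F3619). Control points (SVG): P0=(79.26,99.31), P1=(61.12,71.50), P2=(59.42,66.28), P3=(62.51,77.70); sampled at t=k/4. Machine vertices: (79.26,46.75) → (68.56,63.46) → (62.92,72.27) → (61.27,73.71) → (62.51,68.36). Open path.

**Shape 5** — `<polygon>` regular polygon, stroke `#ff8800` → cut (S739, F1499). Machine vertices: (74.39,48.80) → (44.15,69.54) → (41.52,106.12) → (68.47,130.99) → (104.71,125.42) → (122.96,93.61) → (109.47,59.51) → (74.39,48.80). Closed: final G1 returns to the first vertex.

**Shape 6** — `<path>` open polyline, stroke `#008000` → engrave (S298, F3619). Machine vertices: (58.96,100.55) → (101.62,8.95) → (110.08,72.49). Open path.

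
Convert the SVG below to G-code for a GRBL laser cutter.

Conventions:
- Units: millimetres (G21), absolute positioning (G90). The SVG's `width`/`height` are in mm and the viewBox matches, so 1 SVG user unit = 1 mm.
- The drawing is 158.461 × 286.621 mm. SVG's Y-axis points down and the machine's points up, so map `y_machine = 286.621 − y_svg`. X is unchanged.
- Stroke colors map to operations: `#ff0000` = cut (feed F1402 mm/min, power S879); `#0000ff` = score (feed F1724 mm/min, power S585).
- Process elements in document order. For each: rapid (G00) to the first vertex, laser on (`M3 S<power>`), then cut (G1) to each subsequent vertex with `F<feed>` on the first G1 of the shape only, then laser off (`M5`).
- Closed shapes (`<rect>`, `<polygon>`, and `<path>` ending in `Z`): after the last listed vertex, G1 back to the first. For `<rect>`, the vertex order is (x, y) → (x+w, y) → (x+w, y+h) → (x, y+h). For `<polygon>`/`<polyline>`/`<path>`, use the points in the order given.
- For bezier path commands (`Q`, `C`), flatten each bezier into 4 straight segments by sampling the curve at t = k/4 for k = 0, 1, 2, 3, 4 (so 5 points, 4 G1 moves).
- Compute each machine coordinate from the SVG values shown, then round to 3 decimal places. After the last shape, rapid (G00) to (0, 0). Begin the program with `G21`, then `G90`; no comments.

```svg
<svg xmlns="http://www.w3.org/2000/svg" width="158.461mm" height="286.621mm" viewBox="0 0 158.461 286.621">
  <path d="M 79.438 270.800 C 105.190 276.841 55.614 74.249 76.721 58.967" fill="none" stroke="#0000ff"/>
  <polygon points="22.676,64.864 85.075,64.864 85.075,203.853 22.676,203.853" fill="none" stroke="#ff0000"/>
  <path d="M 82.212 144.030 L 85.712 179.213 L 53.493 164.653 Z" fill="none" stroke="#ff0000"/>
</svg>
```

G21
G90
G00 X79.438 Y15.821
M3 S585
G1 X86.909 Y44.222 F1724
G1 X79.821 Y113.741
G1 X71.862 Y187.258
G1 X76.721 Y227.654
M5
G00 X22.676 Y221.757
M3 S879
G1 X85.075 Y221.757 F1402
G1 X85.075 Y82.768
G1 X22.676 Y82.768
G1 X22.676 Y221.757
M5
G00 X82.212 Y142.591
M3 S879
G1 X85.712 Y107.408 F1402
G1 X53.493 Y121.968
G1 X82.212 Y142.591
M5
G00 X0.000 Y0.000

viewBox `0 0 158.461 286.621` with mm width/height → 1 unit = 1 mm. Flip: y_m = 286.621 − y_svg.

**Shape 1** — `<path>` cubic bezier, stroke `#0000ff` → score (S585, F1724). Control points (SVG): P0=(79.438,270.800), P1=(105.190,276.841), P2=(55.614,74.249), P3=(76.721,58.967); sampled at t=k/4. Machine vertices: (79.438,15.821) → (86.909,44.222) → (79.821,113.741) → (71.862,187.258) → (76.721,227.654). Open path.

**Shape 2** — `<polygon>` rectangle, stroke `#ff0000` → cut (S879, F1402). Machine vertices: (22.676,221.757) → (85.075,221.757) → (85.075,82.768) → (22.676,82.768) → (22.676,221.757). Closed: final G1 returns to the first vertex.

**Shape 3** — `<path>` regular polygon, stroke `#ff0000` → cut (S879, F1402). Machine vertices: (82.212,142.591) → (85.712,107.408) → (53.493,121.968) → (82.212,142.591). Closed: final G1 returns to the first vertex.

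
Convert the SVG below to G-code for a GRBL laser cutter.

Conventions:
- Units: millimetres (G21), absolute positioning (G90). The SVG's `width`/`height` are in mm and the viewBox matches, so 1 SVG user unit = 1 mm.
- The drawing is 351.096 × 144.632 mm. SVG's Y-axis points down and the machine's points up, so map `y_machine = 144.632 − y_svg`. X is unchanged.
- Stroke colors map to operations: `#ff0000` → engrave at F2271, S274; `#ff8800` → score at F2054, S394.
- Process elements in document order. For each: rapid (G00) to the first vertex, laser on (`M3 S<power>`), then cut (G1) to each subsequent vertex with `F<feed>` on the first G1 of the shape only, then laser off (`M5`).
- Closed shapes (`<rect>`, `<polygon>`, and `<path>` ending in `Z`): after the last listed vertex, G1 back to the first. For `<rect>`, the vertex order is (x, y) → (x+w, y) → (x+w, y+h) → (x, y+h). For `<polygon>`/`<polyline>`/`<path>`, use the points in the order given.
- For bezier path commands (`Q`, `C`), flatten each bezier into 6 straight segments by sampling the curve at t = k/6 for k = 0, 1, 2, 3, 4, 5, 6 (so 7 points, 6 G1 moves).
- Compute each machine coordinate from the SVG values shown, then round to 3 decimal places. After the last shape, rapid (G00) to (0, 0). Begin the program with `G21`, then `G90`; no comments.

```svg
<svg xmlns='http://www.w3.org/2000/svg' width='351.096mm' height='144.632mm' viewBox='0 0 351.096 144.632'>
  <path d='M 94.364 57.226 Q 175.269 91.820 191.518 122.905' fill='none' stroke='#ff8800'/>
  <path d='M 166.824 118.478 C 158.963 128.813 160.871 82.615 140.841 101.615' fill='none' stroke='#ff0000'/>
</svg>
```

Since the viewBox matches the mm dimensions, user units are millimetres directly. The only transform is the Y-flip y_m = 144.632 − y_svg.

Shape 1 is a quadratic bezier drawn with `<path>`. Its stroke #ff8800 means score at S394, F2054. After flipping Y the toolpath is (94.364,87.406) → (119.536,75.972) → (141.117,64.733) → (159.105,53.689) → (173.501,42.840) → (184.306,32.186) → (191.518,21.727).

Shape 2 is a cubic bezier drawn with `<path>`. Its stroke #ff0000 means engrave at S274, F2271. After flipping Y the toolpath is (166.824,26.154) → (163.561,25.134) → (161.045,30.155) → (158.396,37.835) → (154.733,44.793) → (149.175,47.647) → (140.841,43.017).

G21
G90
G00 X94.364 Y87.406
M3 S394
G1 X119.536 Y75.972 F2054
G1 X141.117 Y64.733
G1 X159.105 Y53.689
G1 X173.501 Y42.840
G1 X184.306 Y32.186
G1 X191.518 Y21.727
M5
G00 X166.824 Y26.154
M3 S274
G1 X163.561 Y25.134 F2271
G1 X161.045 Y30.155
G1 X158.396 Y37.835
G1 X154.733 Y44.793
G1 X149.175 Y47.647
G1 X140.841 Y43.017
M5
G00 X0.000 Y0.000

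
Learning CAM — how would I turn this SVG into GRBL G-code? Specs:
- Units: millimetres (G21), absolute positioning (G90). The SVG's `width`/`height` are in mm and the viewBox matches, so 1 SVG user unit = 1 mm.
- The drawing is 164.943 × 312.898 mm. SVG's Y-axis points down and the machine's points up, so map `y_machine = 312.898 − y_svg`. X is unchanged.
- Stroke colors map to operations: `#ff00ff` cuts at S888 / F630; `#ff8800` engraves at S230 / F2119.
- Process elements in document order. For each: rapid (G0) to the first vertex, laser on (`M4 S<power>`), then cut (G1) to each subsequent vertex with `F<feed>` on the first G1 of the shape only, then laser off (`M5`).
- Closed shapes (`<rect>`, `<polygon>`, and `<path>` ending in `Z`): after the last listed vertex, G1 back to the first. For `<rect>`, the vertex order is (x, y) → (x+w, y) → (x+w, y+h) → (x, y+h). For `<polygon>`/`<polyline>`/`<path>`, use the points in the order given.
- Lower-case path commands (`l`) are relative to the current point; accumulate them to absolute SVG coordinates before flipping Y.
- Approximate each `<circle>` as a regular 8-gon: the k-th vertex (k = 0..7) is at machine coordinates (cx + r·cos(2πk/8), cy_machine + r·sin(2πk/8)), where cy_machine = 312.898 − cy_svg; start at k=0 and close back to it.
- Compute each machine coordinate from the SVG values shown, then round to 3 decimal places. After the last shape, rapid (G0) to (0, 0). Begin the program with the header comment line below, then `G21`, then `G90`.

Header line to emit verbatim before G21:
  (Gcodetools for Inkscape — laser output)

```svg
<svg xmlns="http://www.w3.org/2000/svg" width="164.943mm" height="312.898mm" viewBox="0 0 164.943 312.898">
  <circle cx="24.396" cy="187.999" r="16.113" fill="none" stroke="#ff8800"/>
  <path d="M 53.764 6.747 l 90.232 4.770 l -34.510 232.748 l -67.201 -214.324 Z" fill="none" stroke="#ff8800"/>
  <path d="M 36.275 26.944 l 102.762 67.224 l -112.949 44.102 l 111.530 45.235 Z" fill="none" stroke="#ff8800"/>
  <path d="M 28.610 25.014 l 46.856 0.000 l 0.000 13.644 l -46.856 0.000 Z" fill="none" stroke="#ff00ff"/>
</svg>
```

(Gcodetools for Inkscape — laser output)
G21
G90
G0 X40.509 Y124.899
M4 S230
G1 X35.790 Y136.293 F2119
G1 X24.396 Y141.012
G1 X13.002 Y136.293
G1 X8.283 Y124.899
G1 X13.002 Y113.505
G1 X24.396 Y108.786
G1 X35.790 Y113.505
G1 X40.509 Y124.899
M5
G0 X53.764 Y306.151
M4 S230
G1 X143.996 Y301.381 F2119
G1 X109.486 Y68.633
G1 X42.285 Y282.957
G1 X53.764 Y306.151
M5
G0 X36.275 Y285.954
M4 S230
G1 X139.037 Y218.730 F2119
G1 X26.088 Y174.628
G1 X137.618 Y129.393
G1 X36.275 Y285.954
M5
G0 X28.610 Y287.884
M4 S888
G1 X75.466 Y287.884 F630
G1 X75.466 Y274.240
G1 X28.610 Y274.240
G1 X28.610 Y287.884
M5
G0 X0.000 Y0.000

Since the viewBox matches the mm dimensions, user units are millimetres directly. The only transform is the Y-flip y_m = 312.898 − y_svg.

Shape 1 is a circle drawn with `<circle>`. Its stroke #ff8800 means engrave at S230, F2119. After flipping Y the toolpath is (40.509,124.899) → (35.790,136.293) → (24.396,141.012) → (13.002,136.293) → (8.283,124.899) → (13.002,113.505) → (24.396,108.786) → (35.790,113.505) → (40.509,124.899), returning to the start.

Shape 2 is a closed polygon drawn with `<path>`. Its stroke #ff8800 means engrave at S230, F2119. After flipping Y the toolpath is (53.764,306.151) → (143.996,301.381) → (109.486,68.633) → (42.285,282.957) → (53.764,306.151), returning to the start.

Shape 3 is a closed polygon drawn with `<path>`. Its stroke #ff8800 means engrave at S230, F2119. After flipping Y the toolpath is (36.275,285.954) → (139.037,218.730) → (26.088,174.628) → (137.618,129.393) → (36.275,285.954), returning to the start.

Shape 4 is a rectangle drawn with `<path>`. Its stroke #ff00ff means cut at S888, F630. After flipping Y the toolpath is (28.610,287.884) → (75.466,287.884) → (75.466,274.240) → (28.610,274.240) → (28.610,287.884), returning to the start.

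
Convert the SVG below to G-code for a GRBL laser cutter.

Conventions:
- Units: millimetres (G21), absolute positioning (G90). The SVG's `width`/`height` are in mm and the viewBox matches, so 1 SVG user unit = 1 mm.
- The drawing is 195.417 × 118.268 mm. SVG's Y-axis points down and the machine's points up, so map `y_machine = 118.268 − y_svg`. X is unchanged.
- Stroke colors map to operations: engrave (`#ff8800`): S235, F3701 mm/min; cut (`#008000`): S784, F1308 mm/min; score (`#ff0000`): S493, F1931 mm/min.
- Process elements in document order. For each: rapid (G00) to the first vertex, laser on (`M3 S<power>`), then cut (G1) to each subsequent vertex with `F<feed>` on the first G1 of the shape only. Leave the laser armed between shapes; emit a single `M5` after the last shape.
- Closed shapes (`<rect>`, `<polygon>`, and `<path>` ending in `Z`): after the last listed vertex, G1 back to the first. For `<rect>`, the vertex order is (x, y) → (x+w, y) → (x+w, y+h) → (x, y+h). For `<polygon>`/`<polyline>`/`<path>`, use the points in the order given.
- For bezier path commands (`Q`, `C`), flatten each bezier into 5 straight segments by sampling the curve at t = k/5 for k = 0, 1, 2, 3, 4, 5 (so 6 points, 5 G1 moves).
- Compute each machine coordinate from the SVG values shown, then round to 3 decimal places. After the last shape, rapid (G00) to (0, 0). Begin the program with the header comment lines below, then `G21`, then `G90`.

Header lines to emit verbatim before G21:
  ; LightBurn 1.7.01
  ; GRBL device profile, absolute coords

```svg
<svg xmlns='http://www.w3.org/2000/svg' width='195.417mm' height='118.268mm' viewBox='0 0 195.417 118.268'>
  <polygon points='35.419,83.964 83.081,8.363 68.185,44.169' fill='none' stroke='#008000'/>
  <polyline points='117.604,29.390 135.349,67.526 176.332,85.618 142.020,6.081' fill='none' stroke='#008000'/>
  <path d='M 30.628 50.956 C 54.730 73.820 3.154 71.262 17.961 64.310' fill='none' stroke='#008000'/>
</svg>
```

; LightBurn 1.7.01
; GRBL device profile, absolute coords
G21
G90
G00 X35.419 Y34.304
M3 S784
G1 X83.081 Y109.905 F1308
G1 X68.185 Y74.099
G1 X35.419 Y34.304
G00 X117.604 Y88.878
M3 S784
G1 X135.349 Y50.742 F1308
G1 X176.332 Y32.650
G1 X142.020 Y112.187
G00 X30.628 Y67.312
M3 S784
G1 X37.144 Y56.476 F1308
G1 X32.317 Y50.732
G1 X22.965 Y49.071
G1 X15.906 Y50.482
G1 X17.961 Y53.958
M5
G00 X0.000 Y0.000

viewBox `0 0 195.417 118.268` with mm width/height → 1 unit = 1 mm. Flip: y_m = 118.268 − y_svg.

**Shape 1** — `<polygon>` closed polygon, stroke `#008000` → cut (S784, F1308). Machine vertices: (35.419,34.304) → (83.081,109.905) → (68.185,74.099) → (35.419,34.304). Closed: final G1 returns to the first vertex.

**Shape 2** — `<polyline>` open polyline, stroke `#008000` → cut (S784, F1308). Machine vertices: (117.604,88.878) → (135.349,50.742) → (176.332,32.650) → (142.020,112.187). Open path.

**Shape 3** — `<path>` cubic bezier, stroke `#008000` → cut (S784, F1308). Control points (SVG): P0=(30.628,50.956), P1=(54.730,73.820), P2=(3.154,71.262), P3=(17.961,64.310); sampled at t=k/5. Machine vertices: (30.628,67.312) → (37.144,56.476) → (32.317,50.732) → (22.965,49.071) → (15.906,50.482) → (17.961,53.958). Open path.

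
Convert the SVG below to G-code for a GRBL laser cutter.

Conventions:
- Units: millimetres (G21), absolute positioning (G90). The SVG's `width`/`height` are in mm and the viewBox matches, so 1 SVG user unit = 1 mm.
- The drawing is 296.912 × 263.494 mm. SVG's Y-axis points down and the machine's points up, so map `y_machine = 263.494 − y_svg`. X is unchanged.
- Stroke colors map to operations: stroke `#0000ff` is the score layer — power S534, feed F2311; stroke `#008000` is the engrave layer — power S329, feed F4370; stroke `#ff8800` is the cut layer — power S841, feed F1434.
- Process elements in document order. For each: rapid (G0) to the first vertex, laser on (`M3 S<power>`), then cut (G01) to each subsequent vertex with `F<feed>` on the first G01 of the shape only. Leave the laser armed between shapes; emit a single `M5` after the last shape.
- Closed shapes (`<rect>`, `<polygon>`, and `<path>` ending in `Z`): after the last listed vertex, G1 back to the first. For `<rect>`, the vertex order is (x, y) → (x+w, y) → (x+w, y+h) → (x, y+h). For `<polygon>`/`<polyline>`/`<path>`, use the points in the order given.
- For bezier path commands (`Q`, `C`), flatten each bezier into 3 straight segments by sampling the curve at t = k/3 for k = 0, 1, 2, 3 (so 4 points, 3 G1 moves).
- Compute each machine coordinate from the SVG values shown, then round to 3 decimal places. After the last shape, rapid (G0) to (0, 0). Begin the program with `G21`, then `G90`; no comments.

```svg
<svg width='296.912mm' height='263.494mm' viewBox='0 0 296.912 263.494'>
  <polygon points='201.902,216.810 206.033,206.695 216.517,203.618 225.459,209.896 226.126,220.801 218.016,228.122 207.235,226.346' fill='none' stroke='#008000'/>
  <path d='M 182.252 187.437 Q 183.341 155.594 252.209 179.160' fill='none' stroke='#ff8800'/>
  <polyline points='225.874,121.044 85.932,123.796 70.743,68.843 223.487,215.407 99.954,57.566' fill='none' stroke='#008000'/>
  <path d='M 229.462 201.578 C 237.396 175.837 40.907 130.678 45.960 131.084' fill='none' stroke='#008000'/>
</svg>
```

G21
G90
G0 X201.902 Y46.684
M3 S329
G01 X206.033 Y56.799 F4370
G01 X216.517 Y59.876
G01 X225.459 Y53.598
G01 X226.126 Y42.693
G01 X218.016 Y35.372
G01 X207.235 Y37.148
G01 X201.902 Y46.684
G0 X182.252 Y76.057
M3 S841
G01 X190.509 Y91.129 F1434
G01 X213.828 Y93.888
G01 X252.209 Y84.334
G0 X225.874 Y142.450
M3 S329
G01 X85.932 Y139.698 F4370
G01 X70.743 Y194.651
G01 X223.487 Y48.087
G01 X99.954 Y205.928
G0 X229.462 Y61.916
M3 S329
G01 X184.291 Y91.723 F4370
G01 X93.052 Y120.034
G01 X45.960 Y132.410
M5
G0 X0.000 Y0.000

1 u = 1 mm; y_m = 263.494 − y.

[1] `<polygon>` regular polygon, #008000→engrave S329 F4370: (201.902,46.684) → (206.033,56.799) → (216.517,59.876) → (225.459,53.598) → (226.126,42.693) → (218.016,35.372) → (207.235,37.148) → (201.902,46.684) (closed)

[2] `<path>` quadratic bezier, #ff8800→cut S841 F1434: (182.252,76.057) → (190.509,91.129) → (213.828,93.888) → (252.209,84.334)

[3] `<polyline>` open polyline, #008000→engrave S329 F4370: (225.874,142.450) → (85.932,139.698) → (70.743,194.651) → (223.487,48.087) → (99.954,205.928)

[4] `<path>` cubic bezier, #008000→engrave S329 F4370: (229.462,61.916) → (184.291,91.723) → (93.052,120.034) → (45.960,132.410)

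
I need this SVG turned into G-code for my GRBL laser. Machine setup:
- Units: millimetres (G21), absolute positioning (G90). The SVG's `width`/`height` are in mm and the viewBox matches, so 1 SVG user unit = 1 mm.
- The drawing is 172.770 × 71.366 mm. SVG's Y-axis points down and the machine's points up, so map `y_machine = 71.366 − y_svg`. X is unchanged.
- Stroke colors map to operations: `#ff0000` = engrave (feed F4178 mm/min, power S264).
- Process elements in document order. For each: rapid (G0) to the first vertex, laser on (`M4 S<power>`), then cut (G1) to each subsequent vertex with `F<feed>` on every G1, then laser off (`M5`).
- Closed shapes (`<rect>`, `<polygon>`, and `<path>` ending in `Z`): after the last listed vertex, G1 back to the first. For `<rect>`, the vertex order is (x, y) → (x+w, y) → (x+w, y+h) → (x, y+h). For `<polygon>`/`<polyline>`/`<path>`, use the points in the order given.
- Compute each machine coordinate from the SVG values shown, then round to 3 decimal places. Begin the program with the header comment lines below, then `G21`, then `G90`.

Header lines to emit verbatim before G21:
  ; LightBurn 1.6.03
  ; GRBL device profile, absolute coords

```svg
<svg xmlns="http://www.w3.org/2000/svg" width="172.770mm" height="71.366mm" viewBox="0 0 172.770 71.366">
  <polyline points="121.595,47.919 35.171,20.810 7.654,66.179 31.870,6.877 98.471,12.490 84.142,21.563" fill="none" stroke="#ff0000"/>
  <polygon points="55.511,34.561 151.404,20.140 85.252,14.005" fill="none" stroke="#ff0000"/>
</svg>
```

Since the viewBox matches the mm dimensions, user units are millimetres directly. The only transform is the Y-flip y_m = 71.366 − y_svg.

Shape 1 is a open polyline drawn with `<polyline>`. Its stroke #ff0000 means engrave at S264, F4178. After flipping Y the toolpath is (121.595,23.447) → (35.171,50.556) → (7.654,5.187) → (31.870,64.489) → (98.471,58.876) → (84.142,49.803).

Shape 2 is a closed polygon drawn with `<polygon>`. Its stroke #ff0000 means engrave at S264, F4178. After flipping Y the toolpath is (55.511,36.805) → (151.404,51.226) → (85.252,57.361) → (55.511,36.805), returning to the start.

; LightBurn 1.6.03
; GRBL device profile, absolute coords
G21
G90
G0 X121.595 Y23.447
M4 S264
G1 X35.171 Y50.556 F4178
G1 X7.654 Y5.187 F4178
G1 X31.870 Y64.489 F4178
G1 X98.471 Y58.876 F4178
G1 X84.142 Y49.803 F4178
M5
G0 X55.511 Y36.805
M4 S264
G1 X151.404 Y51.226 F4178
G1 X85.252 Y57.361 F4178
G1 X55.511 Y36.805 F4178
M5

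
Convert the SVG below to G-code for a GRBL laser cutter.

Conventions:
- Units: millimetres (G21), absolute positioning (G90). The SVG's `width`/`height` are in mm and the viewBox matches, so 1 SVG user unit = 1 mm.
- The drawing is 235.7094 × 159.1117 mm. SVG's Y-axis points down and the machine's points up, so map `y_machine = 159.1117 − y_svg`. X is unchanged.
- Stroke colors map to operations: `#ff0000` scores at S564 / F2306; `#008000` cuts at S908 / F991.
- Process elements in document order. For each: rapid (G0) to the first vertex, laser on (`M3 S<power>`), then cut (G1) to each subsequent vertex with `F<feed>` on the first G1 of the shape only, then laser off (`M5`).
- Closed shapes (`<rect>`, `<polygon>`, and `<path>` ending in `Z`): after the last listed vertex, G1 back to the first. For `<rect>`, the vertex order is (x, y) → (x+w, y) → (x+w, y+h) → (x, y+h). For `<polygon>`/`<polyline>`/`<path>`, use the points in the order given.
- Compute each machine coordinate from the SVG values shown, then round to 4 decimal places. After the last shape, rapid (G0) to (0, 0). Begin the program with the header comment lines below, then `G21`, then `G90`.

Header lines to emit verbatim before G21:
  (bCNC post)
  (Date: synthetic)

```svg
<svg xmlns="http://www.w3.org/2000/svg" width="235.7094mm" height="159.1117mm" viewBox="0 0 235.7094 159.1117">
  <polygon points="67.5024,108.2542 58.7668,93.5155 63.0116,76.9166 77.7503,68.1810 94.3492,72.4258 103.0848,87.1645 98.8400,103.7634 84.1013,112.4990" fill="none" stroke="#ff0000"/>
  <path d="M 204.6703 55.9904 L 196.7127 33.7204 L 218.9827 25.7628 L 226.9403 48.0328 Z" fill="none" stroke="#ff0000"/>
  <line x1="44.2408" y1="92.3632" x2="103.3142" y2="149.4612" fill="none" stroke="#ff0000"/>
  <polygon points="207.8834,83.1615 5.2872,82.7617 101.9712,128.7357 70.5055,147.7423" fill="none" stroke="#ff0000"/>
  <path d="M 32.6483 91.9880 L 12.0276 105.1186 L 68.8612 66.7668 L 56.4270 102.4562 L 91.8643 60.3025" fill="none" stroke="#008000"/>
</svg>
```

Since the viewBox matches the mm dimensions, user units are millimetres directly. The only transform is the Y-flip y_m = 159.1117 − y_svg.

Shape 1 is a regular polygon drawn with `<polygon>`. Its stroke #ff0000 means score at S564, F2306. After flipping Y the toolpath is (67.5024,50.8575) → (58.7668,65.5962) → (63.0116,82.1951) → (77.7503,90.9307) → (94.3492,86.6859) → (103.0848,71.9472) → (98.8400,55.3483) → (84.1013,46.6127) → (67.5024,50.8575), returning to the start.

Shape 2 is a regular polygon drawn with `<path>`. Its stroke #ff0000 means score at S564, F2306. After flipping Y the toolpath is (204.6703,103.1213) → (196.7127,125.3913) → (218.9827,133.3489) → (226.9403,111.0789) → (204.6703,103.1213), returning to the start.

Shape 3 is a line segment drawn with `<line>`. Its stroke #ff0000 means score at S564, F2306. After flipping Y the toolpath is (44.2408,66.7485) → (103.3142,9.6505).

Shape 4 is a closed polygon drawn with `<polygon>`. Its stroke #ff0000 means score at S564, F2306. After flipping Y the toolpath is (207.8834,75.9502) → (5.2872,76.3500) → (101.9712,30.3760) → (70.5055,11.3694) → (207.8834,75.9502), returning to the start.

Shape 5 is a open polyline drawn with `<path>`. Its stroke #008000 means cut at S908, F991. After flipping Y the toolpath is (32.6483,67.1237) → (12.0276,53.9931) → (68.8612,92.3449) → (56.4270,56.6555) → (91.8643,98.8092).

(bCNC post)
(Date: synthetic)
G21
G90
G0 X67.5024 Y50.8575
M3 S564
G1 X58.7668 Y65.5962 F2306
G1 X63.0116 Y82.1951
G1 X77.7503 Y90.9307
G1 X94.3492 Y86.6859
G1 X103.0848 Y71.9472
G1 X98.8400 Y55.3483
G1 X84.1013 Y46.6127
G1 X67.5024 Y50.8575
M5
G0 X204.6703 Y103.1213
M3 S564
G1 X196.7127 Y125.3913 F2306
G1 X218.9827 Y133.3489
G1 X226.9403 Y111.0789
G1 X204.6703 Y103.1213
M5
G0 X44.2408 Y66.7485
M3 S564
G1 X103.3142 Y9.6505 F2306
M5
G0 X207.8834 Y75.9502
M3 S564
G1 X5.2872 Y76.3500 F2306
G1 X101.9712 Y30.3760
G1 X70.5055 Y11.3694
G1 X207.8834 Y75.9502
M5
G0 X32.6483 Y67.1237
M3 S908
G1 X12.0276 Y53.9931 F991
G1 X68.8612 Y92.3449
G1 X56.4270 Y56.6555
G1 X91.8643 Y98.8092
M5
G0 X0.0000 Y0.0000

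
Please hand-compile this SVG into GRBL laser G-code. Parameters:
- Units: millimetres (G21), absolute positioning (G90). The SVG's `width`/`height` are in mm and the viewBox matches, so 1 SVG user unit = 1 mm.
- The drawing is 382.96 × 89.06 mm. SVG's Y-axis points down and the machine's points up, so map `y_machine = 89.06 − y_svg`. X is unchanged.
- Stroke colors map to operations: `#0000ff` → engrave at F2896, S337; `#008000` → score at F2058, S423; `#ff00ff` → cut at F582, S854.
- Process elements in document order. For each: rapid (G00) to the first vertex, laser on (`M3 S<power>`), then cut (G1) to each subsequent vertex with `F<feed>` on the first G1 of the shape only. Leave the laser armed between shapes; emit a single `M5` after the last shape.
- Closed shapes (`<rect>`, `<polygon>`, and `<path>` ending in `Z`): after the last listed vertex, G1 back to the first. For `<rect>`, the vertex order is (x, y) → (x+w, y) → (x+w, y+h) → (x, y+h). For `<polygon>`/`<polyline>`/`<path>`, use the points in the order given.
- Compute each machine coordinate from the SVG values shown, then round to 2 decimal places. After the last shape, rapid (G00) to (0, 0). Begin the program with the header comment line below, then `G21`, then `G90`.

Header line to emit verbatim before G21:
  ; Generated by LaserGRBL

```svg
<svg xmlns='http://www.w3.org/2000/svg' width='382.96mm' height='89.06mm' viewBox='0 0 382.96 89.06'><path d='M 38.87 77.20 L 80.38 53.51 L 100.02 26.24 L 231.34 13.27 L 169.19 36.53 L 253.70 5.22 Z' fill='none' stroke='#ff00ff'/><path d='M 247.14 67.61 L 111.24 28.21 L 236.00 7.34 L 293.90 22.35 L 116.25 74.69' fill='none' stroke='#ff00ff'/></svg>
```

viewBox `0 0 382.96 89.06` with mm width/height → 1 unit = 1 mm. Flip: y_m = 89.06 − y_svg.

**Shape 1** — `<path>` closed polygon, stroke `#ff00ff` → cut (S854, F582). Machine vertices: (38.87,11.86) → (80.38,35.55) → (100.02,62.82) → (231.34,75.79) → (169.19,52.53) → (253.70,83.84) → (38.87,11.86). Closed: final G1 returns to the first vertex.

**Shape 2** — `<path>` open polyline, stroke `#ff00ff` → cut (S854, F582). Machine vertices: (247.14,21.45) → (111.24,60.85) → (236.00,81.72) → (293.90,66.71) → (116.25,14.37). Open path.

; Generated by LaserGRBL
G21
G90
G00 X38.87 Y11.86
M3 S854
G1 X80.38 Y35.55 F582
G1 X100.02 Y62.82
G1 X231.34 Y75.79
G1 X169.19 Y52.53
G1 X253.70 Y83.84
G1 X38.87 Y11.86
G00 X247.14 Y21.45
M3 S854
G1 X111.24 Y60.85 F582
G1 X236.00 Y81.72
G1 X293.90 Y66.71
G1 X116.25 Y14.37
M5
G00 X0.00 Y0.00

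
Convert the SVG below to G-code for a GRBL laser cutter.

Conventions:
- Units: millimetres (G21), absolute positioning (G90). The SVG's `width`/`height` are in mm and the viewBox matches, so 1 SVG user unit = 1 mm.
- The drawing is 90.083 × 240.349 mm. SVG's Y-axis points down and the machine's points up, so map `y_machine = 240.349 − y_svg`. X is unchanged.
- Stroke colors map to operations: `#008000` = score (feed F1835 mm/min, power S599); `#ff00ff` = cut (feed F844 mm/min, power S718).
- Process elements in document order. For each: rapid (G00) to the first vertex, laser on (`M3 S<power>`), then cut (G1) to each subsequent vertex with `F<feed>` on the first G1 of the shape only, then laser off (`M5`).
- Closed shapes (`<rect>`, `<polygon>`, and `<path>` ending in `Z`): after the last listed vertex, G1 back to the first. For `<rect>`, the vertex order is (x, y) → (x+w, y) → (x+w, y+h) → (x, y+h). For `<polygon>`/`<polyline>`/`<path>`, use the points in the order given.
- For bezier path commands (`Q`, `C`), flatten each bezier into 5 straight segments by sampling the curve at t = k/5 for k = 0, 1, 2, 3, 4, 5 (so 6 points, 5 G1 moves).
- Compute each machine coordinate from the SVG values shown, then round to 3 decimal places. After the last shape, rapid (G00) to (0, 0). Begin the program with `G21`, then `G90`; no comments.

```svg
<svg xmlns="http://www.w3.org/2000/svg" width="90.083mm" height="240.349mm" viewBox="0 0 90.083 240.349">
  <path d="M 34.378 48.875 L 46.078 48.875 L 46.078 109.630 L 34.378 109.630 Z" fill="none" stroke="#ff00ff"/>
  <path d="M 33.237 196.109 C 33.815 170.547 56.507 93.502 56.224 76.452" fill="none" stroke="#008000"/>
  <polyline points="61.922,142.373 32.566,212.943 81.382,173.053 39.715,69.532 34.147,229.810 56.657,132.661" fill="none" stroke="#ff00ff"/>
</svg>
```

1 u = 1 mm; y_m = 240.349 − y.

[1] `<path>` rectangle, #ff00ff→cut S718 F844: (34.378,191.474) → (46.078,191.474) → (46.078,130.719) → (34.378,130.719) → (34.378,191.474) (closed)

[2] `<path>` cubic bezier, #008000→score S599 F1835: (33.237,44.240) → (35.877,64.863) → (41.660,92.492) → (48.421,121.774) → (53.998,147.359) → (56.224,163.897)

[3] `<polyline>` open polyline, #ff00ff→cut S718 F844: (61.922,97.976) → (32.566,27.406) → (81.382,67.296) → (39.715,170.817) → (34.147,10.539) → (56.657,107.688)

G21
G90
G00 X34.378 Y191.474
M3 S718
G1 X46.078 Y191.474 F844
G1 X46.078 Y130.719
G1 X34.378 Y130.719
G1 X34.378 Y191.474
M5
G00 X33.237 Y44.240
M3 S599
G1 X35.877 Y64.863 F1835
G1 X41.660 Y92.492
G1 X48.421 Y121.774
G1 X53.998 Y147.359
G1 X56.224 Y163.897
M5
G00 X61.922 Y97.976
M3 S718
G1 X32.566 Y27.406 F844
G1 X81.382 Y67.296
G1 X39.715 Y170.817
G1 X34.147 Y10.539
G1 X56.657 Y107.688
M5
G00 X0.000 Y0.000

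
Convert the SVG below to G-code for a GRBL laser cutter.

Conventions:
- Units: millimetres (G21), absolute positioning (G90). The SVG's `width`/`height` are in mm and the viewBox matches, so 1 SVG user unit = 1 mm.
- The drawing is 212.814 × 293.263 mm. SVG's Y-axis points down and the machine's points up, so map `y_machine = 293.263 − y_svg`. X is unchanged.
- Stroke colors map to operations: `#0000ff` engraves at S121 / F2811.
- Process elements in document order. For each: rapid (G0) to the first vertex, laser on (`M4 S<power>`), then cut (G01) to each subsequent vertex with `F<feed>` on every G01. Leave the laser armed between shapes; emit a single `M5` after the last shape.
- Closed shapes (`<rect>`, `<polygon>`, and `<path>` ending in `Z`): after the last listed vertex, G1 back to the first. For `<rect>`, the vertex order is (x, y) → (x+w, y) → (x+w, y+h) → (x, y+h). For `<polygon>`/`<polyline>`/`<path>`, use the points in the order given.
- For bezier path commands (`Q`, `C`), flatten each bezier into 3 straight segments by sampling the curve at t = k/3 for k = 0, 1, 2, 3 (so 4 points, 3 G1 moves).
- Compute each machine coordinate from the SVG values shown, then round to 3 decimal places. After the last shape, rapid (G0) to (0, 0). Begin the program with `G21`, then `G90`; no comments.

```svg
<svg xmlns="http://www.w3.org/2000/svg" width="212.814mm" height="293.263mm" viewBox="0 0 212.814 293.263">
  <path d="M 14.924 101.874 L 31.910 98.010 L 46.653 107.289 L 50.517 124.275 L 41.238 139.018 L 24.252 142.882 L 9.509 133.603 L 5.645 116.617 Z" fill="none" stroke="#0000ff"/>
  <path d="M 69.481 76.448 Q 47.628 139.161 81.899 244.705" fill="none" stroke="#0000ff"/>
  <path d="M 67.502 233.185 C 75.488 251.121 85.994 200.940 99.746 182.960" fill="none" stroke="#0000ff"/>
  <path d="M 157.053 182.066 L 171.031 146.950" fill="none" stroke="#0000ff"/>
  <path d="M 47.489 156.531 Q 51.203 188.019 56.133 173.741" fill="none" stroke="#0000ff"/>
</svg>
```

1 u = 1 mm; y_m = 293.263 − y.

[1] `<path>` regular polygon, #0000ff→engrave S121 F2811: (14.924,191.389) → (31.910,195.253) → (46.653,185.974) → (50.517,168.988) → (41.238,154.245) → (24.252,150.381) → (9.509,159.660) → (5.645,176.646) → (14.924,191.389) (closed)

[2] `<path>` quadratic bezier, #0000ff→engrave S121 F2811: (69.481,216.815) → (61.148,170.247) → (65.288,114.162) → (81.899,48.558)

[3] `<path>` cubic bezier, #0000ff→engrave S121 F2811: (67.502,60.078) → (76.355,61.132) → (87.049,85.305) → (99.746,110.303)

[4] `<path>` line segment, #0000ff→engrave S121 F2811: (157.053,111.197) → (171.031,146.313)

[5] `<path>` quadratic bezier, #0000ff→engrave S121 F2811: (47.489,136.732) → (50.100,120.825) → (52.981,115.088) → (56.133,119.522)

G21
G90
G0 X14.924 Y191.389
M4 S121
G01 X31.910 Y195.253 F2811
G01 X46.653 Y185.974 F2811
G01 X50.517 Y168.988 F2811
G01 X41.238 Y154.245 F2811
G01 X24.252 Y150.381 F2811
G01 X9.509 Y159.660 F2811
G01 X5.645 Y176.646 F2811
G01 X14.924 Y191.389 F2811
G0 X69.481 Y216.815
M4 S121
G01 X61.148 Y170.247 F2811
G01 X65.288 Y114.162 F2811
G01 X81.899 Y48.558 F2811
G0 X67.502 Y60.078
M4 S121
G01 X76.355 Y61.132 F2811
G01 X87.049 Y85.305 F2811
G01 X99.746 Y110.303 F2811
G0 X157.053 Y111.197
M4 S121
G01 X171.031 Y146.313 F2811
G0 X47.489 Y136.732
M4 S121
G01 X50.100 Y120.825 F2811
G01 X52.981 Y115.088 F2811
G01 X56.133 Y119.522 F2811
M5
G0 X0.000 Y0.000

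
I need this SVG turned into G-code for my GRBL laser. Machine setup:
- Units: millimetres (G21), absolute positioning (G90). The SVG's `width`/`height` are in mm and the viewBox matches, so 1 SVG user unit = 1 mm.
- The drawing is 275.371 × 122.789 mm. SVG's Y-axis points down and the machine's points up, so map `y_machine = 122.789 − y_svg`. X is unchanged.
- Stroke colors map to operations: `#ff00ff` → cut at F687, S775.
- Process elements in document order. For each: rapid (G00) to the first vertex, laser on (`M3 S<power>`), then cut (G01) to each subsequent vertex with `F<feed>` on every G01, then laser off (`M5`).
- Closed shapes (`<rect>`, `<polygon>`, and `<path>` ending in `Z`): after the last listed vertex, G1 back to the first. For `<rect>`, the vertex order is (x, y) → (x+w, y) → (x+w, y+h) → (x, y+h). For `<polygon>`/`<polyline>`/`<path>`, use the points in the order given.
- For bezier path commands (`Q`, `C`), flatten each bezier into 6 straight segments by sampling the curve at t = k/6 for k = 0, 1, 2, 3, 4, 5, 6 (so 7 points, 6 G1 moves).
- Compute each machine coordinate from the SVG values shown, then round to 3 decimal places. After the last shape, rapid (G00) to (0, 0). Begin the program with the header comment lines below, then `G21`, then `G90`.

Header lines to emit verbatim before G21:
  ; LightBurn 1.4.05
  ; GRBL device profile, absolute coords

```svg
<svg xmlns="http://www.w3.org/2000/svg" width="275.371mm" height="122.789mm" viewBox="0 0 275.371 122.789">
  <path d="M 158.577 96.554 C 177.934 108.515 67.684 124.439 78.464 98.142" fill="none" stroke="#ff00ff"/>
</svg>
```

; LightBurn 1.4.05
; GRBL device profile, absolute coords
G21
G90
G00 X158.577 Y26.235
M3 S775
G01 X158.615 Y20.138 F687
G01 X144.015 Y14.664 F687
G01 X121.737 Y11.094 F687
G01 X98.744 Y10.713 F687
G01 X81.999 Y14.803 F687
G01 X78.464 Y24.647 F687
M5
G00 X0.000 Y0.000

Since the viewBox matches the mm dimensions, user units are millimetres directly. The only transform is the Y-flip y_m = 122.789 − y_svg.

Shape 1 is a cubic bezier drawn with `<path>`. Its stroke #ff00ff means cut at S775, F687. After flipping Y the toolpath is (158.577,26.235) → (158.615,20.138) → (144.015,14.664) → (121.737,11.094) → (98.744,10.713) → (81.999,14.803) → (78.464,24.647).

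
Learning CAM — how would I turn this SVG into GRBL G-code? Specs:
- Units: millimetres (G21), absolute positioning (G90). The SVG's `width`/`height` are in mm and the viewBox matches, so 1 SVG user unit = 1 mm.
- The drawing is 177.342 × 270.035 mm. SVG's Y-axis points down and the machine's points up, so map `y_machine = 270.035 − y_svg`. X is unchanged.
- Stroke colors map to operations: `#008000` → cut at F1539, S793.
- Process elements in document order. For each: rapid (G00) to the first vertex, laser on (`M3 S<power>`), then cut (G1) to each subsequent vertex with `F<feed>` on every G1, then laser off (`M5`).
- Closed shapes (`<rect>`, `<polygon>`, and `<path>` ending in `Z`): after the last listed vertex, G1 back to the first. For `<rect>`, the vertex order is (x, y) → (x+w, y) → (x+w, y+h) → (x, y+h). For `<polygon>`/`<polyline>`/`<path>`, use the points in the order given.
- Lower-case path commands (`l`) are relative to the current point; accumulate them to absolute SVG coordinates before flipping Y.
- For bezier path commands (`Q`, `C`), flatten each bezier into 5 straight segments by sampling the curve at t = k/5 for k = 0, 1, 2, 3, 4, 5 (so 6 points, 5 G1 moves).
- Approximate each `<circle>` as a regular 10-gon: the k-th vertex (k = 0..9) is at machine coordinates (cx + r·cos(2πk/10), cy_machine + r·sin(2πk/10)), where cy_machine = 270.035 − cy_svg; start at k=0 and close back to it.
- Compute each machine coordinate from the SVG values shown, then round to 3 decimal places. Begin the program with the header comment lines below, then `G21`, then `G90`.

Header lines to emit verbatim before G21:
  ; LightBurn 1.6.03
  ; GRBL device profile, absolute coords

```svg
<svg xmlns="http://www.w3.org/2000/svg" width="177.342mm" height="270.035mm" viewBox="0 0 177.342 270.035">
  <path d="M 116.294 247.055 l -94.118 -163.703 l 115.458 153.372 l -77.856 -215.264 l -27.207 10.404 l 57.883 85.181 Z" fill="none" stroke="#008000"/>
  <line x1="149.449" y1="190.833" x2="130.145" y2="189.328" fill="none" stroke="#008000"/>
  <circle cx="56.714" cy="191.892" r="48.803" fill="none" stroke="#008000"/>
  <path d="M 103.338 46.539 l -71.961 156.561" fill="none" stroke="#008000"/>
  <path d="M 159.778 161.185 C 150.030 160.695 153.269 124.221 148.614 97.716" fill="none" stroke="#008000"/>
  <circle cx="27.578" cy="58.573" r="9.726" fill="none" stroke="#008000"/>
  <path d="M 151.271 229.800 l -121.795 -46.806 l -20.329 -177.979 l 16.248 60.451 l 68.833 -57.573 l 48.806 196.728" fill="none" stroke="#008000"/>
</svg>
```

; LightBurn 1.6.03
; GRBL device profile, absolute coords
G21
G90
G00 X116.294 Y22.980
M3 S793
G1 X22.176 Y186.683 F1539
G1 X137.634 Y33.311 F1539
G1 X59.778 Y248.575 F1539
G1 X32.571 Y238.171 F1539
G1 X90.454 Y152.990 F1539
G1 X116.294 Y22.980 F1539
M5
G00 X149.449 Y79.202
M3 S793
G1 X130.145 Y80.707 F1539
M5
G00 X105.517 Y78.143
M3 S793
G1 X96.196 Y106.829 F1539
G1 X71.795 Y124.557 F1539
G1 X41.633 Y124.557 F1539
G1 X17.232 Y106.829 F1539
G1 X7.911 Y78.143 F1539
G1 X17.232 Y49.457 F1539
G1 X41.633 Y31.729 F1539
G1 X71.795 Y31.729 F1539
G1 X96.196 Y49.457 F1539
G1 X105.517 Y78.143 F1539
M5
G00 X103.338 Y223.496
M3 S793
G1 X31.377 Y66.935 F1539
M5
G00 X159.778 Y108.850
M3 S793
G1 X155.321 Y113.094 F1539
G1 X152.978 Y123.769 F1539
G1 X151.747 Y138.669 F1539
G1 X150.627 Y155.587 F1539
G1 X148.614 Y172.319 F1539
M5
G00 X37.304 Y211.462
M3 S793
G1 X35.446 Y217.179 F1539
G1 X30.583 Y220.712 F1539
G1 X24.573 Y220.712 F1539
G1 X19.710 Y217.179 F1539
G1 X17.852 Y211.462 F1539
G1 X19.710 Y205.745 F1539
G1 X24.573 Y202.212 F1539
G1 X30.583 Y202.212 F1539
G1 X35.446 Y205.745 F1539
G1 X37.304 Y211.462 F1539
M5
G00 X151.271 Y40.235
M3 S793
G1 X29.476 Y87.041 F1539
G1 X9.147 Y265.020 F1539
G1 X25.395 Y204.569 F1539
G1 X94.228 Y262.142 F1539
G1 X143.034 Y65.414 F1539
M5

viewBox `0 0 177.342 270.035` with mm width/height → 1 unit = 1 mm. Flip: y_m = 270.035 − y_svg.

**Shape 1** — `<path>` closed polygon, stroke `#008000` → cut (S793, F1539). Machine vertices: (116.294,22.980) → (22.176,186.683) → (137.634,33.311) → (59.778,248.575) → (32.571,238.171) → (90.454,152.990) → (116.294,22.980). Closed: final G1 returns to the first vertex.

**Shape 2** — `<line>` line segment, stroke `#008000` → cut (S793, F1539). Machine vertices: (149.449,79.202) → (130.145,80.707). Open path.

**Shape 3** — `<circle>` circle, stroke `#008000` → cut (S793, F1539). Machine vertices: (105.517,78.143) → (96.196,106.829) → (71.795,124.557) → (41.633,124.557) → (17.232,106.829) → (7.911,78.143) → (17.232,49.457) → (41.633,31.729) → (71.795,31.729) → (96.196,49.457) → (105.517,78.143). Closed: final G1 returns to the first vertex.

**Shape 4** — `<path>` line segment, stroke `#008000` → cut (S793, F1539). Machine vertices: (103.338,223.496) → (31.377,66.935). Open path.

**Shape 5** — `<path>` cubic bezier, stroke `#008000` → cut (S793, F1539). Control points (SVG): P0=(159.778,161.185), P1=(150.030,160.695), P2=(153.269,124.221), P3=(148.614,97.716); sampled at t=k/5. Machine vertices: (159.778,108.850) → (155.321,113.094) → (152.978,123.769) → (151.747,138.669) → (150.627,155.587) → (148.614,172.319). Open path.

**Shape 6** — `<circle>` circle, stroke `#008000` → cut (S793, F1539). Machine vertices: (37.304,211.462) → (35.446,217.179) → (30.583,220.712) → (24.573,220.712) → (19.710,217.179) → (17.852,211.462) → (19.710,205.745) → (24.573,202.212) → (30.583,202.212) → (35.446,205.745) → (37.304,211.462). Closed: final G1 returns to the first vertex.

**Shape 7** — `<path>` open polyline, stroke `#008000` → cut (S793, F1539). Machine vertices: (151.271,40.235) → (29.476,87.041) → (9.147,265.020) → (25.395,204.569) → (94.228,262.142) → (143.034,65.414). Open path.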